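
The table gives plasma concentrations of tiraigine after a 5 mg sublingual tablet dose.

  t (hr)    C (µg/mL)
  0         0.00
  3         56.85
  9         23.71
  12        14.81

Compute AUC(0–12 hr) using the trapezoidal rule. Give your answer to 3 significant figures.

AUC = 385 µg/mL·hr

Trapezoidal AUC_0→12:
  [0→3]: (0.00+56.85)/2 × 3 = 85.275
  [3→9]: (56.85+23.71)/2 × 6 = 241.68
  [9→12]: (23.71+14.81)/2 × 3 = 57.78
  Sum = 384.735 µg/mL·hr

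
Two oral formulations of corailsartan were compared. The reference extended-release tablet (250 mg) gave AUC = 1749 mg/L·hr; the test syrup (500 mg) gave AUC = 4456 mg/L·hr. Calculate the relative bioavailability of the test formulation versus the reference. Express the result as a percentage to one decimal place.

F_rel = 127.4%

F_rel = (AUC_test/D_test) / (AUC_ref/D_ref)
      = (4456/500) / (1749/250)
      = 8.912 / 6.996 = 1.2739 = 127.39%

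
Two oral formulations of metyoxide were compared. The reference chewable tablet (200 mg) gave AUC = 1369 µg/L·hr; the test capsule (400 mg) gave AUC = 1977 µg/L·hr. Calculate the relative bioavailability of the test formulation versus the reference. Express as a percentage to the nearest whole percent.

F_rel = (AUC_test/D_test) / (AUC_ref/D_ref)
      = (1977/400) / (1369/200)
      = 4.9425 / 6.845 = 0.7221 = 72.21%

F_rel = 72%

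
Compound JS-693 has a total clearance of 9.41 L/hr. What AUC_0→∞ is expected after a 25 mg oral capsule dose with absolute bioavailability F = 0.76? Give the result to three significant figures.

AUC_0→∞ = F × Dose / CL
        = 0.76 × 25 / 9.41 = 2.01913 mg/L·hr

AUC = 2.02 mg/L·hr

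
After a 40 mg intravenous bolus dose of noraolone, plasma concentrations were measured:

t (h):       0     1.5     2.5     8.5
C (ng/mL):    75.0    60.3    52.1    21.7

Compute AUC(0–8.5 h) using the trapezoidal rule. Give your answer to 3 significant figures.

AUC = 379 ng/mL·h

Trapezoidal AUC_0→8.5:
  [0→1.5]: (75.0+60.3)/2 × 1.5 = 101.475
  [1.5→2.5]: (60.3+52.1)/2 × 1 = 56.2
  [2.5→8.5]: (52.1+21.7)/2 × 6 = 221.4
  Sum = 379.075 ng/mL·h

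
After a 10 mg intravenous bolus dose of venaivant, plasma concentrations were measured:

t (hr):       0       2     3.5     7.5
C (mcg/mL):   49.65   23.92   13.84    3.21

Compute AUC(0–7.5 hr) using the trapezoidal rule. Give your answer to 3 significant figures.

AUC = 136 mcg/mL·hr

Trapezoidal AUC_0→7.5:
  [0→2]: (49.65+23.92)/2 × 2 = 73.57
  [2→3.5]: (23.92+13.84)/2 × 1.5 = 28.32
  [3.5→7.5]: (13.84+3.21)/2 × 4 = 34.1
  Sum = 135.99 mcg/mL·hr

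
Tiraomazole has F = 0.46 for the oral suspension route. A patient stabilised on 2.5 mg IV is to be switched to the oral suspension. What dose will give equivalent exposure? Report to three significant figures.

For equal systemic exposure: F × D_ev = D_iv
D_ev = D_iv / F = 2.5 / 0.46 = 5.43478 mg

D_oral = 5.43 mg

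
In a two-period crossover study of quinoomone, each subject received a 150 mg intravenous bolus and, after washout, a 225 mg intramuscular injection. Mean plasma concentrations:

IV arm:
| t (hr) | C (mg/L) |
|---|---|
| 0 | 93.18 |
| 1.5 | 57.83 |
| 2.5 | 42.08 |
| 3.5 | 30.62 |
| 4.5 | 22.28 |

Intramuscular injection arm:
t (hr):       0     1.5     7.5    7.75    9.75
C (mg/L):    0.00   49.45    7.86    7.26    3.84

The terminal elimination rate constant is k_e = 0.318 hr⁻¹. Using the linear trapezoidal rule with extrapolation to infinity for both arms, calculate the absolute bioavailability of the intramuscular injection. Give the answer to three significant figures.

Trapezoidal AUC_0→4.5 (IV):
  [0→1.5]: (93.18+57.83)/2 × 1.5 = 113.2575
  [1.5→2.5]: (57.83+42.08)/2 × 1 = 49.955
  [2.5→3.5]: (42.08+30.62)/2 × 1 = 36.35
  [3.5→4.5]: (30.62+22.28)/2 × 1 = 26.45
  Sum = 226.0125 mg/L·hr
IV tail: 22.28/0.318 = 70.063; AUC_iv,0→∞ = 226.0125 + 70.063 = 296.0755 mg/L·hr
Trapezoidal AUC_0→9.75 (intramuscular injection):
  [0→1.5]: (0.00+49.45)/2 × 1.5 = 37.0875
  [1.5→7.5]: (49.45+7.86)/2 × 6 = 171.93
  [7.5→7.75]: (7.86+7.26)/2 × 0.25 = 1.89
  [7.75→9.75]: (7.26+3.84)/2 × 2 = 11.1
  Sum = 222.0075 mg/L·hr
intramuscular injection tail: 3.84/0.318 = 12.075; AUC_ev,0→∞ = 222.0075 + 12.075 = 234.0825 mg/L·hr
F = (AUC_ev/D_ev)/(AUC_iv/D_iv) = (234.0825/225)/(296.0755/150) = 1.04037/1.97384 = 0.5271

F = 0.527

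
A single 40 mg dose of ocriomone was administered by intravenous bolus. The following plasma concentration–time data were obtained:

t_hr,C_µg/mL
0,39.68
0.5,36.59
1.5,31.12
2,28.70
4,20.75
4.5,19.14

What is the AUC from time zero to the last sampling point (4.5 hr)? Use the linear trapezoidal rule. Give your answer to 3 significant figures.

Trapezoidal AUC_0→4.5:
  [0→0.5]: (39.68+36.59)/2 × 0.5 = 19.0675
  [0.5→1.5]: (36.59+31.12)/2 × 1 = 33.855
  [1.5→2]: (31.12+28.70)/2 × 0.5 = 14.955
  [2→4]: (28.70+20.75)/2 × 2 = 49.45
  [4→4.5]: (20.75+19.14)/2 × 0.5 = 9.9725
  Sum = 127.3 µg/mL·hr

AUC = 127 µg/mL·hr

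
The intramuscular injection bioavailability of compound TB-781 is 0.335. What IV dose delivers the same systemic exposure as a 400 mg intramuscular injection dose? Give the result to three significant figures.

D_iv = 134 mg

Systemic exposure from an extravascular dose = F × D_ev, so the equivalent IV dose is F × D_ev.
D_iv = F × D_ev = 0.335 × 400 = 134 mg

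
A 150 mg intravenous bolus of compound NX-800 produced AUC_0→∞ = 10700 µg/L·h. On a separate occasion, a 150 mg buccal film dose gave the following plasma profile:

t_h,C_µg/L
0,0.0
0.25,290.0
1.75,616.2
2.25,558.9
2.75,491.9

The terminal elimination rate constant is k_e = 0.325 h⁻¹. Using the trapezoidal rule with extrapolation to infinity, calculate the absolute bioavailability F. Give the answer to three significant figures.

F = 0.260

Trapezoidal AUC_0→2.75 (buccal film):
  [0→0.25]: (0.0+290.0)/2 × 0.25 = 36.25
  [0.25→1.75]: (290.0+616.2)/2 × 1.5 = 679.65
  [1.75→2.25]: (616.2+558.9)/2 × 0.5 = 293.775
  [2.25→2.75]: (558.9+491.9)/2 × 0.5 = 262.7
  Sum = 1272.375 µg/L·h
Tail: C_last/k_e = 491.9/0.325 = 1513.538
AUC_0→∞ (buccal film) = 1272.375 + 1513.538 = 2785.913 µg/L·h
F = (AUC_ev/D_ev)/(AUC_iv/D_iv) = (2785.913/150)/(10700/150) = 18.5728/71.3333 = 0.2604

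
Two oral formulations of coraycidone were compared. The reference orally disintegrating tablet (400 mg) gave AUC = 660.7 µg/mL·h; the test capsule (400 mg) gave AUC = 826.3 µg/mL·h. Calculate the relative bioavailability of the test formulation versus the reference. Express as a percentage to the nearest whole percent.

F_rel = 125%

F_rel = (AUC_test/D_test) / (AUC_ref/D_ref)
      = (826.3/400) / (660.7/400)
      = 2.06575 / 1.65175 = 1.2506 = 125.06%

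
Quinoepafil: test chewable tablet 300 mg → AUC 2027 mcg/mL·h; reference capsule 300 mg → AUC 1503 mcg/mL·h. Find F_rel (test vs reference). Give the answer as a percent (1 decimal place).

F_rel = (AUC_test/D_test) / (AUC_ref/D_ref)
      = (2027/300) / (1503/300)
      = 6.75667 / 5.01 = 1.3486 = 134.86%

F_rel = 134.9%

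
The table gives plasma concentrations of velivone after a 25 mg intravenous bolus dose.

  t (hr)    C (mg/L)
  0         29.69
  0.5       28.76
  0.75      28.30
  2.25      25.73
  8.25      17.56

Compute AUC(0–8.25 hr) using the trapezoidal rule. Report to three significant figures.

Trapezoidal AUC_0→8.25:
  [0→0.5]: (29.69+28.76)/2 × 0.5 = 14.6125
  [0.5→0.75]: (28.76+28.30)/2 × 0.25 = 7.1325
  [0.75→2.25]: (28.30+25.73)/2 × 1.5 = 40.5225
  [2.25→8.25]: (25.73+17.56)/2 × 6 = 129.87
  Sum = 192.1375 mg/L·hr

AUC = 192 mg/L·hr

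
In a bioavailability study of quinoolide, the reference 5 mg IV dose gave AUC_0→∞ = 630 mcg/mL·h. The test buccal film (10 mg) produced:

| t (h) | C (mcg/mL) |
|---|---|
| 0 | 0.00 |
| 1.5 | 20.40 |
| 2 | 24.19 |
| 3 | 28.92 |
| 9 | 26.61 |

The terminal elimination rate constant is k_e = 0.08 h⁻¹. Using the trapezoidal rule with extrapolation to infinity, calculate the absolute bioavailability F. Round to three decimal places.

Trapezoidal AUC_0→9 (buccal film):
  [0→1.5]: (0.00+20.40)/2 × 1.5 = 15.3
  [1.5→2]: (20.40+24.19)/2 × 0.5 = 11.1475
  [2→3]: (24.19+28.92)/2 × 1 = 26.555
  [3→9]: (28.92+26.61)/2 × 6 = 166.59
  Sum = 219.5925 mcg/mL·h
Tail: C_last/k_e = 26.61/0.08 = 332.625
AUC_0→∞ (buccal film) = 219.5925 + 332.625 = 552.2175 mcg/mL·h
F = (AUC_ev/D_ev)/(AUC_iv/D_iv) = (552.2175/10)/(630/5) = 55.22175/126 = 0.4383

F = 0.438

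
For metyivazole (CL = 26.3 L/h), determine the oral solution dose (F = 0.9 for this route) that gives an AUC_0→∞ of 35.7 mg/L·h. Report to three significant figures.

Dose = CL × AUC_0→∞ / F
     = 26.3 × 35.7 / 0.9 = 1043.23 mg

Dose = 1040 mg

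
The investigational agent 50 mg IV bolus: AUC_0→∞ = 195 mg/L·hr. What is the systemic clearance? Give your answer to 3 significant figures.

CL = Dose_iv / AUC_0→∞
   = 50 / 195 = 0.25641 L/hr

CL = 0.256 L/hr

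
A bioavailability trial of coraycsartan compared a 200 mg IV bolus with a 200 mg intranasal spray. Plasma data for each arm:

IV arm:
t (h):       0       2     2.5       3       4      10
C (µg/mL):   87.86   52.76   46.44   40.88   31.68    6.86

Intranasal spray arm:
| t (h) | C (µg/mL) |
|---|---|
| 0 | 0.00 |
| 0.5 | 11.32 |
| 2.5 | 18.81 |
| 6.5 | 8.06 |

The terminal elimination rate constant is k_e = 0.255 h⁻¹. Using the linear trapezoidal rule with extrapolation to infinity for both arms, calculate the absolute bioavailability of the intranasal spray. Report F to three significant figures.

Trapezoidal AUC_0→10 (IV):
  [0→2]: (87.86+52.76)/2 × 2 = 140.62
  [2→2.5]: (52.76+46.44)/2 × 0.5 = 24.8
  [2.5→3]: (46.44+40.88)/2 × 0.5 = 21.83
  [3→4]: (40.88+31.68)/2 × 1 = 36.28
  [4→10]: (31.68+6.86)/2 × 6 = 115.62
  Sum = 339.15 µg/mL·h
IV tail: 6.86/0.255 = 26.902; AUC_iv,0→∞ = 339.15 + 26.902 = 366.052 µg/mL·h
Trapezoidal AUC_0→6.5 (intranasal spray):
  [0→0.5]: (0.00+11.32)/2 × 0.5 = 2.83
  [0.5→2.5]: (11.32+18.81)/2 × 2 = 30.13
  [2.5→6.5]: (18.81+8.06)/2 × 4 = 53.74
  Sum = 86.7 µg/mL·h
intranasal spray tail: 8.06/0.255 = 31.608; AUC_ev,0→∞ = 86.7 + 31.608 = 118.308 µg/mL·h
F = (AUC_ev/D_ev)/(AUC_iv/D_iv) = (118.308/200)/(366.052/200) = 0.59154/1.83026 = 0.3232

F = 0.323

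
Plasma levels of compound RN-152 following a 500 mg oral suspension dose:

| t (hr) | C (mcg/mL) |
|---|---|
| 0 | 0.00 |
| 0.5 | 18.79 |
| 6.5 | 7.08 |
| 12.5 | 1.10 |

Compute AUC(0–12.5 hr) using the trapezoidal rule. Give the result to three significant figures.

Trapezoidal AUC_0→12.5:
  [0→0.5]: (0.00+18.79)/2 × 0.5 = 4.6975
  [0.5→6.5]: (18.79+7.08)/2 × 6 = 77.61
  [6.5→12.5]: (7.08+1.10)/2 × 6 = 24.54
  Sum = 106.8475 mcg/mL·hr

AUC = 107 mcg/mL·hr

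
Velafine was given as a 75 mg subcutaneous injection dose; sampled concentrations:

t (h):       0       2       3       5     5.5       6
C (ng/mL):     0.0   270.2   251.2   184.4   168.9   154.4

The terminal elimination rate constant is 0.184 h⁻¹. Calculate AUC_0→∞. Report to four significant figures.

Trapezoidal AUC_0→6:
  [0→2]: (0.0+270.2)/2 × 2 = 270.2
  [2→3]: (270.2+251.2)/2 × 1 = 260.7
  [3→5]: (251.2+184.4)/2 × 2 = 435.6
  [5→5.5]: (184.4+168.9)/2 × 0.5 = 88.325
  [5.5→6]: (168.9+154.4)/2 × 0.5 = 80.825
  Sum = 1135.65 ng/mL·h
Extrapolated tail: C_last / k_e = 154.4 / 0.184 = 839.130
AUC_0→∞ = 1135.65 + 839.130 = 1974.78 ng/mL·h

AUC = 1975 ng/mL·h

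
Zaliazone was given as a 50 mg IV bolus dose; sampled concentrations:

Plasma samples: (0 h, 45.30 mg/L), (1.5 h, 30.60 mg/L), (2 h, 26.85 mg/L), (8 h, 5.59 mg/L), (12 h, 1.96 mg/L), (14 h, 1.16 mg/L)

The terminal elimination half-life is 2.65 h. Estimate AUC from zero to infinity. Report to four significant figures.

AUC = 191.3 mg/L·h

Trapezoidal AUC_0→14:
  [0→1.5]: (45.30+30.60)/2 × 1.5 = 56.925
  [1.5→2]: (30.60+26.85)/2 × 0.5 = 14.3625
  [2→8]: (26.85+5.59)/2 × 6 = 97.32
  [8→12]: (5.59+1.96)/2 × 4 = 15.1
  [12→14]: (1.96+1.16)/2 × 2 = 3.12
  Sum = 186.8275 mg/L·h
k_e = ln2 / t½ = 0.693147 / 2.65 = 0.2616 h^-1
Extrapolated tail: C_last / k_e = 1.16 / 0.2616 = 4.434
AUC_0→∞ = 186.8275 + 4.434 = 191.2615 mg/L·h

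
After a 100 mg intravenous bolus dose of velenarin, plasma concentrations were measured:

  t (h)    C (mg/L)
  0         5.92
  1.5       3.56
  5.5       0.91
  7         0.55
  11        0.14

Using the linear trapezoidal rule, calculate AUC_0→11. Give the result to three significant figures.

Trapezoidal AUC_0→11:
  [0→1.5]: (5.92+3.56)/2 × 1.5 = 7.11
  [1.5→5.5]: (3.56+0.91)/2 × 4 = 8.94
  [5.5→7]: (0.91+0.55)/2 × 1.5 = 1.095
  [7→11]: (0.55+0.14)/2 × 4 = 1.38
  Sum = 18.525 mg/L·h

AUC = 18.5 mg/L·h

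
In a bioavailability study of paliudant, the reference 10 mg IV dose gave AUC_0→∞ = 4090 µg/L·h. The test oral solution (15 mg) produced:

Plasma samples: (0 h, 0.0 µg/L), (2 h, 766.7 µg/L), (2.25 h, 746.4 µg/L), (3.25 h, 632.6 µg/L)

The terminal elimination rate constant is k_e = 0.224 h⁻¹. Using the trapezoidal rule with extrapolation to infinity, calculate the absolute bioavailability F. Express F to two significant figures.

F = 0.73

Trapezoidal AUC_0→3.25 (oral solution):
  [0→2]: (0.0+766.7)/2 × 2 = 766.7
  [2→2.25]: (766.7+746.4)/2 × 0.25 = 189.1375
  [2.25→3.25]: (746.4+632.6)/2 × 1 = 689.5
  Sum = 1645.3375 µg/L·h
Tail: C_last/k_e = 632.6/0.224 = 2824.107
AUC_0→∞ (oral solution) = 1645.3375 + 2824.107 = 4469.4445 µg/L·h
F = (AUC_ev/D_ev)/(AUC_iv/D_iv) = (4469.4445/15)/(4090/10) = 297.963/409 = 0.7285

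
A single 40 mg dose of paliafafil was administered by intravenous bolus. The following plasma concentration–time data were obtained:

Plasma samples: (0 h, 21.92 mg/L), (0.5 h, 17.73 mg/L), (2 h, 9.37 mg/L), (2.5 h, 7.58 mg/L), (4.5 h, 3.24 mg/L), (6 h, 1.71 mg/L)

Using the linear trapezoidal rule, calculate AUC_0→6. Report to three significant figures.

AUC = 49.0 mg/L·h

Trapezoidal AUC_0→6:
  [0→0.5]: (21.92+17.73)/2 × 0.5 = 9.9125
  [0.5→2]: (17.73+9.37)/2 × 1.5 = 20.325
  [2→2.5]: (9.37+7.58)/2 × 0.5 = 4.2375
  [2.5→4.5]: (7.58+3.24)/2 × 2 = 10.82
  [4.5→6]: (3.24+1.71)/2 × 1.5 = 3.7125
  Sum = 49.0075 mg/L·h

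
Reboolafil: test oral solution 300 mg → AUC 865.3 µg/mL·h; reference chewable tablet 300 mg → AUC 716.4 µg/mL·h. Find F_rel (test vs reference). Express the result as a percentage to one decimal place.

F_rel = 120.8%

F_rel = (AUC_test/D_test) / (AUC_ref/D_ref)
      = (865.3/300) / (716.4/300)
      = 2.88433 / 2.388 = 1.2078 = 120.78%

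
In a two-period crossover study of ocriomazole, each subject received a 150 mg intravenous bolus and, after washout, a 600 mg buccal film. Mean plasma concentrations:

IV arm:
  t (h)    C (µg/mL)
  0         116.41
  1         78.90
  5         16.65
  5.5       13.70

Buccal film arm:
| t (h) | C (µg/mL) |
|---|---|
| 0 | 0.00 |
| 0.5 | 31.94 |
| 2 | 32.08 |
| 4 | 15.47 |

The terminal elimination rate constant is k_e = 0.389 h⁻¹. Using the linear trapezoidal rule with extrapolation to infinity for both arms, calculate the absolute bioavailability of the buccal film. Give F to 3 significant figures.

F = 0.108

Trapezoidal AUC_0→5.5 (IV):
  [0→1]: (116.41+78.90)/2 × 1 = 97.655
  [1→5]: (78.90+16.65)/2 × 4 = 191.1
  [5→5.5]: (16.65+13.70)/2 × 0.5 = 7.5875
  Sum = 296.3425 µg/mL·h
IV tail: 13.70/0.389 = 35.219; AUC_iv,0→∞ = 296.3425 + 35.219 = 331.5615 µg/mL·h
Trapezoidal AUC_0→4 (buccal film):
  [0→0.5]: (0.00+31.94)/2 × 0.5 = 7.985
  [0.5→2]: (31.94+32.08)/2 × 1.5 = 48.015
  [2→4]: (32.08+15.47)/2 × 2 = 47.55
  Sum = 103.55 µg/mL·h
buccal film tail: 15.47/0.389 = 39.769; AUC_ev,0→∞ = 103.55 + 39.769 = 143.319 µg/mL·h
F = (AUC_ev/D_ev)/(AUC_iv/D_iv) = (143.319/600)/(331.5615/150) = 0.238865/2.21041 = 0.1081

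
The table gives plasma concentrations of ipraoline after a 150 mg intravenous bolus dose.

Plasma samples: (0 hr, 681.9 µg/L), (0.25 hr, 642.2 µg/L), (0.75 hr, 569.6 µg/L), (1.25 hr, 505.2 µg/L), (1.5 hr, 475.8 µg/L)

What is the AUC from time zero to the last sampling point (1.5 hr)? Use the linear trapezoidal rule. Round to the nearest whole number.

Trapezoidal AUC_0→1.5:
  [0→0.25]: (681.9+642.2)/2 × 0.25 = 165.5125
  [0.25→0.75]: (642.2+569.6)/2 × 0.5 = 302.95
  [0.75→1.25]: (569.6+505.2)/2 × 0.5 = 268.7
  [1.25→1.5]: (505.2+475.8)/2 × 0.25 = 122.625
  Sum = 859.7875 µg/L·hr

AUC = 860 µg/L·hr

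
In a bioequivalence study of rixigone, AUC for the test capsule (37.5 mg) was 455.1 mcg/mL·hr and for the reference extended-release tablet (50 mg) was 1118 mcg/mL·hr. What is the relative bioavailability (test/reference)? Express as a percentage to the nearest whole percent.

F_rel = (AUC_test/D_test) / (AUC_ref/D_ref)
      = (455.1/37.5) / (1118/50)
      = 12.136 / 22.36 = 0.5428 = 54.28%

F_rel = 54%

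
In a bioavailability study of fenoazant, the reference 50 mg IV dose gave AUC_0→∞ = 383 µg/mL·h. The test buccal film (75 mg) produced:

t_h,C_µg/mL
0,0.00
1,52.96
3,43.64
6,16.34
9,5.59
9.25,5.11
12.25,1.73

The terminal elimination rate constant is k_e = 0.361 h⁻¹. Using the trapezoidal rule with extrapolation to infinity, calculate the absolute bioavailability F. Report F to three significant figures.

Trapezoidal AUC_0→12.25 (buccal film):
  [0→1]: (0.00+52.96)/2 × 1 = 26.48
  [1→3]: (52.96+43.64)/2 × 2 = 96.6
  [3→6]: (43.64+16.34)/2 × 3 = 89.97
  [6→9]: (16.34+5.59)/2 × 3 = 32.895
  [9→9.25]: (5.59+5.11)/2 × 0.25 = 1.3375
  [9.25→12.25]: (5.11+1.73)/2 × 3 = 10.26
  Sum = 257.5425 µg/mL·h
Tail: C_last/k_e = 1.73/0.361 = 4.792
AUC_0→∞ (buccal film) = 257.5425 + 4.792 = 262.3345 µg/mL·h
F = (AUC_ev/D_ev)/(AUC_iv/D_iv) = (262.3345/75)/(383/50) = 3.49779/7.66 = 0.4566

F = 0.457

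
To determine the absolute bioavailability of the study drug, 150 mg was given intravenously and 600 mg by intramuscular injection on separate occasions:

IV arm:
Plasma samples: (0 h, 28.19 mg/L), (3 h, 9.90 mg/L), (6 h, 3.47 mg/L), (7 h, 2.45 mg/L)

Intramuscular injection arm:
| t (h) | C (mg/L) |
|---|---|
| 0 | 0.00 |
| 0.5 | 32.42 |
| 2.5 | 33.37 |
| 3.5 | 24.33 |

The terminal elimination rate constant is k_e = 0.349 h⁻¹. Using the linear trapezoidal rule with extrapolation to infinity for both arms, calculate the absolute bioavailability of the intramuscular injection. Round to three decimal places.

F = 0.495

Trapezoidal AUC_0→7 (IV):
  [0→3]: (28.19+9.90)/2 × 3 = 57.135
  [3→6]: (9.90+3.47)/2 × 3 = 20.055
  [6→7]: (3.47+2.45)/2 × 1 = 2.96
  Sum = 80.15 mg/L·h
IV tail: 2.45/0.349 = 7.020; AUC_iv,0→∞ = 80.15 + 7.020 = 87.17 mg/L·h
Trapezoidal AUC_0→3.5 (intramuscular injection):
  [0→0.5]: (0.00+32.42)/2 × 0.5 = 8.105
  [0.5→2.5]: (32.42+33.37)/2 × 2 = 65.79
  [2.5→3.5]: (33.37+24.33)/2 × 1 = 28.85
  Sum = 102.745 mg/L·h
intramuscular injection tail: 24.33/0.349 = 69.713; AUC_ev,0→∞ = 102.745 + 69.713 = 172.458 mg/L·h
F = (AUC_ev/D_ev)/(AUC_iv/D_iv) = (172.458/600)/(87.17/150) = 0.28743/0.581133 = 0.4946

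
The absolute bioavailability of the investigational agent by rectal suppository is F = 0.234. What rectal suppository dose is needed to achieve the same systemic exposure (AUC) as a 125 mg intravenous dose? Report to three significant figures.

D_rectal = 534 mg

For equal systemic exposure: F × D_ev = D_iv
D_ev = D_iv / F = 125 / 0.234 = 534.188 mg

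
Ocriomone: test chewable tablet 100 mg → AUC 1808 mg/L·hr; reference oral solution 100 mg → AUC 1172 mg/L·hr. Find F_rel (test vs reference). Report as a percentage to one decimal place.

F_rel = (AUC_test/D_test) / (AUC_ref/D_ref)
      = (1808/100) / (1172/100)
      = 18.08 / 11.72 = 1.5427 = 154.27%

F_rel = 154.3%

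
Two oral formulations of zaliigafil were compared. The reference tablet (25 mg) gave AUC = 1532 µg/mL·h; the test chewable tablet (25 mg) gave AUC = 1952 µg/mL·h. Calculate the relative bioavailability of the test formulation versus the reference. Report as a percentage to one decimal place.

F_rel = 127.4%

F_rel = (AUC_test/D_test) / (AUC_ref/D_ref)
      = (1952/25) / (1532/25)
      = 78.08 / 61.28 = 1.2742 = 127.42%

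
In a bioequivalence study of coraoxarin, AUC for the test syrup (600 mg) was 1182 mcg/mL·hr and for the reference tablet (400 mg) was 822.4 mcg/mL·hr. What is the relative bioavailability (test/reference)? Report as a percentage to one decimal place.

F_rel = (AUC_test/D_test) / (AUC_ref/D_ref)
      = (1182/600) / (822.4/400)
      = 1.97 / 2.056 = 0.9582 = 95.82%

F_rel = 95.8%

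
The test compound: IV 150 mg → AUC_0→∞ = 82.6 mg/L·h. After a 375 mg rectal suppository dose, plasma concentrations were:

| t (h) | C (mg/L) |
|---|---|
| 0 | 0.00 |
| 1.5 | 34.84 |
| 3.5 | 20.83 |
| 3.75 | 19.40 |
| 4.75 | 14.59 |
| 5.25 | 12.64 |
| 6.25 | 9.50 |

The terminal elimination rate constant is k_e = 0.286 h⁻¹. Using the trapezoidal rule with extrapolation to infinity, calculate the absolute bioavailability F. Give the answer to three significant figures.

F = 0.750

Trapezoidal AUC_0→6.25 (rectal suppository):
  [0→1.5]: (0.00+34.84)/2 × 1.5 = 26.13
  [1.5→3.5]: (34.84+20.83)/2 × 2 = 55.67
  [3.5→3.75]: (20.83+19.40)/2 × 0.25 = 5.02875
  [3.75→4.75]: (19.40+14.59)/2 × 1 = 16.995
  [4.75→5.25]: (14.59+12.64)/2 × 0.5 = 6.8075
  [5.25→6.25]: (12.64+9.50)/2 × 1 = 11.07
  Sum = 121.70125 mg/L·h
Tail: C_last/k_e = 9.50/0.286 = 33.217
AUC_0→∞ (rectal suppository) = 121.70125 + 33.217 = 154.91825 mg/L·h
F = (AUC_ev/D_ev)/(AUC_iv/D_iv) = (154.91825/375)/(82.6/150) = 0.413115/0.550667 = 0.7502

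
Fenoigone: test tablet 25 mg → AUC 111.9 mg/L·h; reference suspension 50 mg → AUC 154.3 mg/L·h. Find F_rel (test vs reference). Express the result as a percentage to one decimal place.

F_rel = 145.0%

F_rel = (AUC_test/D_test) / (AUC_ref/D_ref)
      = (111.9/25) / (154.3/50)
      = 4.476 / 3.086 = 1.4504 = 145.04%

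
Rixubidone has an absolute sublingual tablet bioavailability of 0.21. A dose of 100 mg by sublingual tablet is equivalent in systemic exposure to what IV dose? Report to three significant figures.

D_iv = 21.0 mg

Systemic exposure from an extravascular dose = F × D_ev, so the equivalent IV dose is F × D_ev.
D_iv = F × D_ev = 0.21 × 100 = 21 mg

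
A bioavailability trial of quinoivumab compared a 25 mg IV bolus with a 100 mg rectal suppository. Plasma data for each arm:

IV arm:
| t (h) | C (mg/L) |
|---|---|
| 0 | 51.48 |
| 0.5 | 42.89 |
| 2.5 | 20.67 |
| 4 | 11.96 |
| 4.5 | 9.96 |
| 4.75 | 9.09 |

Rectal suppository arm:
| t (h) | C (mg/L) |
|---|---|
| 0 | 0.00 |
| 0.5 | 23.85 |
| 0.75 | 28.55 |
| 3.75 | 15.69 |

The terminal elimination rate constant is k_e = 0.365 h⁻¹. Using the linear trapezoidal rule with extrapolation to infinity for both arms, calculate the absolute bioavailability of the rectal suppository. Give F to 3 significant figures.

Trapezoidal AUC_0→4.75 (IV):
  [0→0.5]: (51.48+42.89)/2 × 0.5 = 23.5925
  [0.5→2.5]: (42.89+20.67)/2 × 2 = 63.56
  [2.5→4]: (20.67+11.96)/2 × 1.5 = 24.4725
  [4→4.5]: (11.96+9.96)/2 × 0.5 = 5.48
  [4.5→4.75]: (9.96+9.09)/2 × 0.25 = 2.38125
  Sum = 119.48625 mg/L·h
IV tail: 9.09/0.365 = 24.904; AUC_iv,0→∞ = 119.48625 + 24.904 = 144.39025 mg/L·h
Trapezoidal AUC_0→3.75 (rectal suppository):
  [0→0.5]: (0.00+23.85)/2 × 0.5 = 5.9625
  [0.5→0.75]: (23.85+28.55)/2 × 0.25 = 6.55
  [0.75→3.75]: (28.55+15.69)/2 × 3 = 66.36
  Sum = 78.8725 mg/L·h
rectal suppository tail: 15.69/0.365 = 42.986; AUC_ev,0→∞ = 78.8725 + 42.986 = 121.8585 mg/L·h
F = (AUC_ev/D_ev)/(AUC_iv/D_iv) = (121.8585/100)/(144.39025/25) = 1.218585/5.77561 = 0.2110

F = 0.211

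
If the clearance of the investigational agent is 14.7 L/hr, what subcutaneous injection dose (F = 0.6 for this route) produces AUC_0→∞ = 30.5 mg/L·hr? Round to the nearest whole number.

Dose = 747 mg

Dose = CL × AUC_0→∞ / F
     = 14.7 × 30.5 / 0.6 = 747.25 mg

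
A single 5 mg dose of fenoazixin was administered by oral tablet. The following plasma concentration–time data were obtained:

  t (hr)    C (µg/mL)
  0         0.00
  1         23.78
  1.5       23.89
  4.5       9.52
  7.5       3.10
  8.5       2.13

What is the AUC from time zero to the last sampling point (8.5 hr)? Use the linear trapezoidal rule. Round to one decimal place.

Trapezoidal AUC_0→8.5:
  [0→1]: (0.00+23.78)/2 × 1 = 11.89
  [1→1.5]: (23.78+23.89)/2 × 0.5 = 11.9175
  [1.5→4.5]: (23.89+9.52)/2 × 3 = 50.115
  [4.5→7.5]: (9.52+3.10)/2 × 3 = 18.93
  [7.5→8.5]: (3.10+2.13)/2 × 1 = 2.615
  Sum = 95.4675 µg/mL·hr

AUC = 95.5 µg/mL·hr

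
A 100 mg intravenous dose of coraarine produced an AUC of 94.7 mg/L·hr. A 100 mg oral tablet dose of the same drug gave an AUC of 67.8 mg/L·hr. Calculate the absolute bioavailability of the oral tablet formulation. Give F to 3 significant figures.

F = (AUC_ev / D_ev) / (AUC_iv / D_iv)
  = (67.8/100) / (94.7/100)
  = 0.678 / 0.947 = 0.7159

F = 0.716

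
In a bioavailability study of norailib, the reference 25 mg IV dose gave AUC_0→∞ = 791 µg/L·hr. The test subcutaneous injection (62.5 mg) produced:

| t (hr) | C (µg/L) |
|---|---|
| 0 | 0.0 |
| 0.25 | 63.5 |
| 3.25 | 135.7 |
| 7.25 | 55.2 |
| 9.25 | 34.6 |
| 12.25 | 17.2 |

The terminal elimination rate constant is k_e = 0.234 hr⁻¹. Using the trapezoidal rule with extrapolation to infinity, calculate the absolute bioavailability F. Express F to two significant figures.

F = 0.47

Trapezoidal AUC_0→12.25 (subcutaneous injection):
  [0→0.25]: (0.0+63.5)/2 × 0.25 = 7.9375
  [0.25→3.25]: (63.5+135.7)/2 × 3 = 298.8
  [3.25→7.25]: (135.7+55.2)/2 × 4 = 381.8
  [7.25→9.25]: (55.2+34.6)/2 × 2 = 89.8
  [9.25→12.25]: (34.6+17.2)/2 × 3 = 77.7
  Sum = 856.0375 µg/L·hr
Tail: C_last/k_e = 17.2/0.234 = 73.504
AUC_0→∞ (subcutaneous injection) = 856.0375 + 73.504 = 929.5415 µg/L·hr
F = (AUC_ev/D_ev)/(AUC_iv/D_iv) = (929.5415/62.5)/(791/25) = 14.872664/31.64 = 0.4701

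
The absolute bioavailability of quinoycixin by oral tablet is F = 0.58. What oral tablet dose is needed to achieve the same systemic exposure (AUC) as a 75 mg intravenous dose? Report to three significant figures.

For equal systemic exposure: F × D_ev = D_iv
D_ev = D_iv / F = 75 / 0.58 = 129.31 mg

D_oral = 129 mg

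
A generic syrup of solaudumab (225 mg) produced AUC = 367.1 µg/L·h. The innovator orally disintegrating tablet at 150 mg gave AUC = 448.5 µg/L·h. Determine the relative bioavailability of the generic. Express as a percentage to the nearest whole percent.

F_rel = 55%

F_rel = (AUC_test/D_test) / (AUC_ref/D_ref)
      = (367.1/225) / (448.5/150)
      = 1.63156 / 2.99 = 0.5457 = 54.57%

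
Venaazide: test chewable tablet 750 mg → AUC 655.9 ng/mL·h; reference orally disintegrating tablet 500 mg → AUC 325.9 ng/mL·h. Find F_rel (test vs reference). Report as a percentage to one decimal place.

F_rel = (AUC_test/D_test) / (AUC_ref/D_ref)
      = (655.9/750) / (325.9/500)
      = 0.874533 / 0.6518 = 1.3417 = 134.17%

F_rel = 134.2%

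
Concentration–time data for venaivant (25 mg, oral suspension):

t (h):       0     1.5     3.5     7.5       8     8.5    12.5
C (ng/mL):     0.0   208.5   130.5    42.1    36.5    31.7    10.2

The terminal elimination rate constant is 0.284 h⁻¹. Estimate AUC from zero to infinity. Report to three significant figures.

AUC = 997 ng/mL·h

Trapezoidal AUC_0→12.5:
  [0→1.5]: (0.0+208.5)/2 × 1.5 = 156.375
  [1.5→3.5]: (208.5+130.5)/2 × 2 = 339.0
  [3.5→7.5]: (130.5+42.1)/2 × 4 = 345.2
  [7.5→8]: (42.1+36.5)/2 × 0.5 = 19.65
  [8→8.5]: (36.5+31.7)/2 × 0.5 = 17.05
  [8.5→12.5]: (31.7+10.2)/2 × 4 = 83.8
  Sum = 961.075 ng/mL·h
Extrapolated tail: C_last / k_e = 10.2 / 0.284 = 35.915
AUC_0→∞ = 961.075 + 35.915 = 996.99 ng/mL·h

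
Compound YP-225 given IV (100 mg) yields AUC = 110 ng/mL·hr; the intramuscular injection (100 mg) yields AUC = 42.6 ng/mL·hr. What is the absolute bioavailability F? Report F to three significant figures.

F = (AUC_ev / D_ev) / (AUC_iv / D_iv)
  = (42.6/100) / (110/100)
  = 0.426 / 1.1 = 0.3873

F = 0.387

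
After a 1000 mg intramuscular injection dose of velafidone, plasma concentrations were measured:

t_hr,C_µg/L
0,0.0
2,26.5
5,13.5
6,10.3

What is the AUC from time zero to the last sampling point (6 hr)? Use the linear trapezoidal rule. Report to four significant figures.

Trapezoidal AUC_0→6:
  [0→2]: (0.0+26.5)/2 × 2 = 26.5
  [2→5]: (26.5+13.5)/2 × 3 = 60.0
  [5→6]: (13.5+10.3)/2 × 1 = 11.9
  Sum = 98.4 µg/L·hr

AUC = 98.40 µg/L·hr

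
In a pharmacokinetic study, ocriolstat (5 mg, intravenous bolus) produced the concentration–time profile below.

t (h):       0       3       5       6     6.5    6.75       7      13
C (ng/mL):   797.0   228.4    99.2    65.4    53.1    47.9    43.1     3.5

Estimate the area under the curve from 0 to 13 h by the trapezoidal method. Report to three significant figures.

Trapezoidal AUC_0→13:
  [0→3]: (797.0+228.4)/2 × 3 = 1538.1
  [3→5]: (228.4+99.2)/2 × 2 = 327.6
  [5→6]: (99.2+65.4)/2 × 1 = 82.3
  [6→6.5]: (65.4+53.1)/2 × 0.5 = 29.625
  [6.5→6.75]: (53.1+47.9)/2 × 0.25 = 12.625
  [6.75→7]: (47.9+43.1)/2 × 0.25 = 11.375
  [7→13]: (43.1+3.5)/2 × 6 = 139.8
  Sum = 2141.425 ng/mL·h

AUC = 2140 ng/mL·h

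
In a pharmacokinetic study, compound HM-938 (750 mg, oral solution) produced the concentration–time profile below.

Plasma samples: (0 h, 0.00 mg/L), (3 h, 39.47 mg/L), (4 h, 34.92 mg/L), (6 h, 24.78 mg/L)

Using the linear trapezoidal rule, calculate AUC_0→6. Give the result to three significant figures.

AUC = 156 mg/L·h

Trapezoidal AUC_0→6:
  [0→3]: (0.00+39.47)/2 × 3 = 59.205
  [3→4]: (39.47+34.92)/2 × 1 = 37.195
  [4→6]: (34.92+24.78)/2 × 2 = 59.7
  Sum = 156.1 mg/L·h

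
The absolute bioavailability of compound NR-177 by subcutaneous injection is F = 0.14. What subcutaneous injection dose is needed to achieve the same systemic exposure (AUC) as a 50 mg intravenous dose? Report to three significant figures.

D_subcutaneous = 357 mg

For equal systemic exposure: F × D_ev = D_iv
D_ev = D_iv / F = 50 / 0.14 = 357.143 mg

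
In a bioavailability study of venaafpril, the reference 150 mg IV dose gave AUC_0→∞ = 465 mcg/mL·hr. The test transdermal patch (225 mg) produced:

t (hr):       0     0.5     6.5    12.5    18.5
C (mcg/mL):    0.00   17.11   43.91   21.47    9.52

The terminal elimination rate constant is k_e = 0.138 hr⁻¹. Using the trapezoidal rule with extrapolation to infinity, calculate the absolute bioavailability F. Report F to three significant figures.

Trapezoidal AUC_0→18.5 (transdermal patch):
  [0→0.5]: (0.00+17.11)/2 × 0.5 = 4.2775
  [0.5→6.5]: (17.11+43.91)/2 × 6 = 183.06
  [6.5→12.5]: (43.91+21.47)/2 × 6 = 196.14
  [12.5→18.5]: (21.47+9.52)/2 × 6 = 92.97
  Sum = 476.4475 mcg/mL·hr
Tail: C_last/k_e = 9.52/0.138 = 68.986
AUC_0→∞ (transdermal patch) = 476.4475 + 68.986 = 545.4335 mcg/mL·hr
F = (AUC_ev/D_ev)/(AUC_iv/D_iv) = (545.4335/225)/(465/150) = 2.42415/3.1 = 0.7820

F = 0.782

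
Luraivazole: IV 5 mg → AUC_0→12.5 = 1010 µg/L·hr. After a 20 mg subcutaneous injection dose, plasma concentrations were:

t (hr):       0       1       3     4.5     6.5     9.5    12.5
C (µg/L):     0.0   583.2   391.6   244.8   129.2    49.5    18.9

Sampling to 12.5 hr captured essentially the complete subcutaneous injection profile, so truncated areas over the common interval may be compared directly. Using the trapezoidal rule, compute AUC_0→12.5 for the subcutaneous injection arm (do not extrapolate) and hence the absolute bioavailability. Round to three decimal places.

F = 0.616

Trapezoidal AUC_0→12.5 (subcutaneous injection):
  [0→1]: (0.0+583.2)/2 × 1 = 291.6
  [1→3]: (583.2+391.6)/2 × 2 = 974.8
  [3→4.5]: (391.6+244.8)/2 × 1.5 = 477.3
  [4.5→6.5]: (244.8+129.2)/2 × 2 = 374.0
  [6.5→9.5]: (129.2+49.5)/2 × 3 = 268.05
  [9.5→12.5]: (49.5+18.9)/2 × 3 = 102.6
  Sum = 2488.35 µg/L·hr
F = (AUC_ev/D_ev)/(AUC_iv/D_iv) = (2488.35/20)/(1010/5) = 124.4175/202 = 0.6159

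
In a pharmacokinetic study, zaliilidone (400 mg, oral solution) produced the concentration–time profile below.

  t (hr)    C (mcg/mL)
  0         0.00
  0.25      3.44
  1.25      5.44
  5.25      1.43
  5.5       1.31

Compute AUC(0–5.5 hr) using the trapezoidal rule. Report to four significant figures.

AUC = 18.95 mcg/mL·hr

Trapezoidal AUC_0→5.5:
  [0→0.25]: (0.00+3.44)/2 × 0.25 = 0.43
  [0.25→1.25]: (3.44+5.44)/2 × 1 = 4.44
  [1.25→5.25]: (5.44+1.43)/2 × 4 = 13.74
  [5.25→5.5]: (1.43+1.31)/2 × 0.25 = 0.3425
  Sum = 18.9525 mcg/mL·hr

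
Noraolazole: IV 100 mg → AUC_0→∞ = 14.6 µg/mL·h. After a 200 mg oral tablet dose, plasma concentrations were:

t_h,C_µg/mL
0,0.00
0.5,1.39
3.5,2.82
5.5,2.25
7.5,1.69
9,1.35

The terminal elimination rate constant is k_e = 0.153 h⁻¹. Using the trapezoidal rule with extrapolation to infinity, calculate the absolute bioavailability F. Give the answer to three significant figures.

Trapezoidal AUC_0→9 (oral tablet):
  [0→0.5]: (0.00+1.39)/2 × 0.5 = 0.3475
  [0.5→3.5]: (1.39+2.82)/2 × 3 = 6.315
  [3.5→5.5]: (2.82+2.25)/2 × 2 = 5.07
  [5.5→7.5]: (2.25+1.69)/2 × 2 = 3.94
  [7.5→9]: (1.69+1.35)/2 × 1.5 = 2.28
  Sum = 17.9525 µg/mL·h
Tail: C_last/k_e = 1.35/0.153 = 8.824
AUC_0→∞ (oral tablet) = 17.9525 + 8.824 = 26.7765 µg/mL·h
F = (AUC_ev/D_ev)/(AUC_iv/D_iv) = (26.7765/200)/(14.6/100) = 0.1338825/0.146 = 0.9170

F = 0.917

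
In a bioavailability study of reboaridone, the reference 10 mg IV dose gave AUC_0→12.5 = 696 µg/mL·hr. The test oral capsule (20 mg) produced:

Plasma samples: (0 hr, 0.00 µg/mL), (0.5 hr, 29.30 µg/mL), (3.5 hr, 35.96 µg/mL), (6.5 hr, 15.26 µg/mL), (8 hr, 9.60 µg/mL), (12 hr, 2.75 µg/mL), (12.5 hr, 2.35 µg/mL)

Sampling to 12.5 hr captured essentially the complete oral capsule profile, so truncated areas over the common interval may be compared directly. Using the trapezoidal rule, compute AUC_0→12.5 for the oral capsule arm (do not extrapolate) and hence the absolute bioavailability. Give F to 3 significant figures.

Trapezoidal AUC_0→12.5 (oral capsule):
  [0→0.5]: (0.00+29.30)/2 × 0.5 = 7.325
  [0.5→3.5]: (29.30+35.96)/2 × 3 = 97.89
  [3.5→6.5]: (35.96+15.26)/2 × 3 = 76.83
  [6.5→8]: (15.26+9.60)/2 × 1.5 = 18.645
  [8→12]: (9.60+2.75)/2 × 4 = 24.7
  [12→12.5]: (2.75+2.35)/2 × 0.5 = 1.275
  Sum = 226.665 µg/mL·hr
F = (AUC_ev/D_ev)/(AUC_iv/D_iv) = (226.665/20)/(696/10) = 11.33325/69.6 = 0.1628

F = 0.163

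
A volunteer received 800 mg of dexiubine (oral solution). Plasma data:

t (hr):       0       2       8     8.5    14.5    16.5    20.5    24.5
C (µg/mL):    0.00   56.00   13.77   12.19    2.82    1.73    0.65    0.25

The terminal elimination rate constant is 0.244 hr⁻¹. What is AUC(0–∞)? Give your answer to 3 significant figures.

Trapezoidal AUC_0→24.5:
  [0→2]: (0.00+56.00)/2 × 2 = 56.0
  [2→8]: (56.00+13.77)/2 × 6 = 209.31
  [8→8.5]: (13.77+12.19)/2 × 0.5 = 6.49
  [8.5→14.5]: (12.19+2.82)/2 × 6 = 45.03
  [14.5→16.5]: (2.82+1.73)/2 × 2 = 4.55
  [16.5→20.5]: (1.73+0.65)/2 × 4 = 4.76
  [20.5→24.5]: (0.65+0.25)/2 × 4 = 1.8
  Sum = 327.94 µg/mL·hr
Extrapolated tail: C_last / k_e = 0.25 / 0.244 = 1.025
AUC_0→∞ = 327.94 + 1.025 = 328.965 µg/mL·hr

AUC = 329 µg/mL·hr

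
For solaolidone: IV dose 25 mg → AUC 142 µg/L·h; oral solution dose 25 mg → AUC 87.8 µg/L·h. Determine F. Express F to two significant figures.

F = (AUC_ev / D_ev) / (AUC_iv / D_iv)
  = (87.8/25) / (142/25)
  = 3.512 / 5.68 = 0.6183

F = 0.62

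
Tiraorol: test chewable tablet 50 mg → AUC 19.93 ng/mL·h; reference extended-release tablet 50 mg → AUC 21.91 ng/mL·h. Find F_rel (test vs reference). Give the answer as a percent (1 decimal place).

F_rel = 91.0%

F_rel = (AUC_test/D_test) / (AUC_ref/D_ref)
      = (19.93/50) / (21.91/50)
      = 0.3986 / 0.4382 = 0.9096 = 90.96%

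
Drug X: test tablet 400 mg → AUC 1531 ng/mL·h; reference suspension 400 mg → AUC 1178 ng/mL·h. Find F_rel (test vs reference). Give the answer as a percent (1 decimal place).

F_rel = (AUC_test/D_test) / (AUC_ref/D_ref)
      = (1531/400) / (1178/400)
      = 3.8275 / 2.945 = 1.2997 = 129.97%

F_rel = 130.0%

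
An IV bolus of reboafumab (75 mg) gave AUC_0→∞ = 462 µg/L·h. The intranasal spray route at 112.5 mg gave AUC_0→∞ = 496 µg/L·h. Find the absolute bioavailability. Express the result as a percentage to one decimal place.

F = 71.6%

F = (AUC_ev / D_ev) / (AUC_iv / D_iv)
  = (496/112.5) / (462/75)
  = 4.40889 / 6.16 = 0.7157
  = 71.57%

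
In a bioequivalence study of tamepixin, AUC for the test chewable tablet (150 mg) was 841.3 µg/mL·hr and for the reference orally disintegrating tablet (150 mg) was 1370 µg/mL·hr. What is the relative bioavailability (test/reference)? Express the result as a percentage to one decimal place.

F_rel = 61.4%

F_rel = (AUC_test/D_test) / (AUC_ref/D_ref)
      = (841.3/150) / (1370/150)
      = 5.60867 / 9.13333 = 0.6141 = 61.41%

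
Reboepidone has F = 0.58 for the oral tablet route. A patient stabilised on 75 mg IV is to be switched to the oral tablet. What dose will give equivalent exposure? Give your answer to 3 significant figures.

D_oral = 129 mg

For equal systemic exposure: F × D_ev = D_iv
D_ev = D_iv / F = 75 / 0.58 = 129.31 mg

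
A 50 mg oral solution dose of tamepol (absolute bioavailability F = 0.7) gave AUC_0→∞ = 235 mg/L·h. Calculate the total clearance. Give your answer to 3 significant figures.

CL = 0.149 L/h

CL = F × Dose / AUC_0→∞
   = 0.7 × 50 / 235 = 0.148936 L/h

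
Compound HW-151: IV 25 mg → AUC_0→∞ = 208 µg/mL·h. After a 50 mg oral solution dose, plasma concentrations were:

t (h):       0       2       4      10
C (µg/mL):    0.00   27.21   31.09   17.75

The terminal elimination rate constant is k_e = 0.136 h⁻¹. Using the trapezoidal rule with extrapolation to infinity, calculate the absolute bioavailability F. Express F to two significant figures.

F = 0.87

Trapezoidal AUC_0→10 (oral solution):
  [0→2]: (0.00+27.21)/2 × 2 = 27.21
  [2→4]: (27.21+31.09)/2 × 2 = 58.3
  [4→10]: (31.09+17.75)/2 × 6 = 146.52
  Sum = 232.03 µg/mL·h
Tail: C_last/k_e = 17.75/0.136 = 130.515
AUC_0→∞ (oral solution) = 232.03 + 130.515 = 362.545 µg/mL·h
F = (AUC_ev/D_ev)/(AUC_iv/D_iv) = (362.545/50)/(208/25) = 7.2509/8.32 = 0.8715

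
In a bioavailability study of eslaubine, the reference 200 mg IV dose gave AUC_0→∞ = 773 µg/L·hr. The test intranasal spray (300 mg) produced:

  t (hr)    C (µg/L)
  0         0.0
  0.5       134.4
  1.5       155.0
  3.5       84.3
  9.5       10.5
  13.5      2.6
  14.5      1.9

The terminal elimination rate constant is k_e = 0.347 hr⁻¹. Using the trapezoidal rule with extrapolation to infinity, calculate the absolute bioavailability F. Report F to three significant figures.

Trapezoidal AUC_0→14.5 (intranasal spray):
  [0→0.5]: (0.0+134.4)/2 × 0.5 = 33.6
  [0.5→1.5]: (134.4+155.0)/2 × 1 = 144.7
  [1.5→3.5]: (155.0+84.3)/2 × 2 = 239.3
  [3.5→9.5]: (84.3+10.5)/2 × 6 = 284.4
  [9.5→13.5]: (10.5+2.6)/2 × 4 = 26.2
  [13.5→14.5]: (2.6+1.9)/2 × 1 = 2.25
  Sum = 730.45 µg/L·hr
Tail: C_last/k_e = 1.9/0.347 = 5.476
AUC_0→∞ (intranasal spray) = 730.45 + 5.476 = 735.926 µg/L·hr
F = (AUC_ev/D_ev)/(AUC_iv/D_iv) = (735.926/300)/(773/200) = 2.45309/3.865 = 0.6347

F = 0.635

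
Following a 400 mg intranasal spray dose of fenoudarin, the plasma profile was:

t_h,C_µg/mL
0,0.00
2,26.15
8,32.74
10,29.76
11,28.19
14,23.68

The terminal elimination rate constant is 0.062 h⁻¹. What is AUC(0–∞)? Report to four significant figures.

AUC = 754.0 µg/mL·h

Trapezoidal AUC_0→14:
  [0→2]: (0.00+26.15)/2 × 2 = 26.15
  [2→8]: (26.15+32.74)/2 × 6 = 176.67
  [8→10]: (32.74+29.76)/2 × 2 = 62.5
  [10→11]: (29.76+28.19)/2 × 1 = 28.975
  [11→14]: (28.19+23.68)/2 × 3 = 77.805
  Sum = 372.1 µg/mL·h
Extrapolated tail: C_last / k_e = 23.68 / 0.062 = 381.935
AUC_0→∞ = 372.1 + 381.935 = 754.035 µg/mL·h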